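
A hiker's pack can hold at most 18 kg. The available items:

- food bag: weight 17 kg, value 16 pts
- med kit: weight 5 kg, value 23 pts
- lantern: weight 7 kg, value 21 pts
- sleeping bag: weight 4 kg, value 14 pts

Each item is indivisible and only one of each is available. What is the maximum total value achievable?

58 pts

Check high-value combinations within 18 kg:
- med kit+lantern+sleeping bag: weight 5+7+4=16, value 23+21+14=58
- med kit+lantern: weight 5+7=12, value 23+21=44
- med kit+sleeping bag: weight 5+4=9, value 23+14=37
- lantern+sleeping bag: weight 7+4=11, value 21+14=35
Best: 58 pts.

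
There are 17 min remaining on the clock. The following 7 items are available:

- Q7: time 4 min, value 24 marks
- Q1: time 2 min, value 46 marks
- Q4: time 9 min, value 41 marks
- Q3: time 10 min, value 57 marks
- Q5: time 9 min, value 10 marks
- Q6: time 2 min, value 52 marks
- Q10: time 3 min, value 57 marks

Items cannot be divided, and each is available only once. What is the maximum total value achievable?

212 marks

Check high-value combinations within 17 min:
- Q1+Q3+Q6+Q10: time 2+10+2+3=17, value 46+57+52+57=212
- Q1+Q4+Q6+Q10: time 2+9+2+3=16, value 46+41+52+57=196
- Q7+Q1+Q6+Q10: time 4+2+2+3=11, value 24+46+52+57=179
- Q3+Q6+Q10: time 10+2+3=15, value 57+52+57=166
Best: 212 marks.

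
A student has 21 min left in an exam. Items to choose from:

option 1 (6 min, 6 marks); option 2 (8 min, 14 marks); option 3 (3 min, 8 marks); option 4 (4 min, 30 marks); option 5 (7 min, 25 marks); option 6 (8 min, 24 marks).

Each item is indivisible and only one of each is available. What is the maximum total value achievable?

79 marks

Check high-value combinations within 21 min:
- option 4+option 5+option 6: time 4+7+8=19, value 30+25+24=79
- option 2+option 4+option 5: time 8+4+7=19, value 14+30+25=69
- option 1+option 3+option 4+option 5: time 6+3+4+7=20, value 6+8+30+25=69
- option 2+option 4+option 6: time 8+4+8=20, value 14+30+24=68
- option 1+option 3+option 4+option 6: time 6+3+4+8=21, value 6+8+30+24=68
Best: 79 marks.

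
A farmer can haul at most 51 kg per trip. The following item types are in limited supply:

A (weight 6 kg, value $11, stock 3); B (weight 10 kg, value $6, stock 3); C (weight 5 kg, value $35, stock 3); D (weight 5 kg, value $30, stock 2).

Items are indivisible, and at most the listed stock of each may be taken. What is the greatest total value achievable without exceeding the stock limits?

$198

Top feasible selections:
- 3×A + 3×C + 2×D: weight 43, value 198
- 2×A + 1×B + 3×C + 2×D: weight 47, value 193
Best: $198.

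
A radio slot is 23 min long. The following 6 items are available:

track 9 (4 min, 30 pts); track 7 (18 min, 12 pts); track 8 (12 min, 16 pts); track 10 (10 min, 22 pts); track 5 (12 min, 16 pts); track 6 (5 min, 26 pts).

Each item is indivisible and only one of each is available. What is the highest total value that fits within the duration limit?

78 pts

Check high-value combinations within 23 min:
- track 9+track 10+track 6: duration 4+10+5=19, value 30+22+26=78
- track 9+track 8+track 6: duration 4+12+5=21, value 30+16+26=72
- track 9+track 5+track 6: duration 4+12+5=21, value 30+16+26=72
- track 9+track 6: duration 4+5=9, value 30+26=56
Best: 78 pts.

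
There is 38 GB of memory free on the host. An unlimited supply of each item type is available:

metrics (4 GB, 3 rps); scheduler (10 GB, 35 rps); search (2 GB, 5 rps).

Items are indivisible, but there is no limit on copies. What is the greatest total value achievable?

125 rps

Best value-per-unit is scheduler at 35/10; filling with it alone gives 3×35 = 105.
Optimal mix: 3×scheduler + 4×search → memory 38, value 125.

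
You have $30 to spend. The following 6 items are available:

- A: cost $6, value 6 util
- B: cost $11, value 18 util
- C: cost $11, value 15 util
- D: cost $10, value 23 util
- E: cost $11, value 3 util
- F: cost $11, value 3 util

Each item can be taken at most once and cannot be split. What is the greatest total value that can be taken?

47 util

Check high-value combinations within $30:
- A+B+D: cost 6+11+10=27, value 6+18+23=47
- A+C+D: cost 6+11+10=27, value 6+15+23=44
- B+D: cost 11+10=21, value 18+23=41
Best: 47 util.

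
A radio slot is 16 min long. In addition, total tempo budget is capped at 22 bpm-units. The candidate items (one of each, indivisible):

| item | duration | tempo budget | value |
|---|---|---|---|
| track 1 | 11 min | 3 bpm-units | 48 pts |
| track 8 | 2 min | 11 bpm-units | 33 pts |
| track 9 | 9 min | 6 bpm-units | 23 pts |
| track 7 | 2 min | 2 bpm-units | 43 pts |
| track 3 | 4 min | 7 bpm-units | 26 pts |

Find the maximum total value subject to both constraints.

124 pts

Feasible sets respecting both limits:
- track 1+track 8+track 7: duration 15, tempo budget 16, value 124
- track 8+track 7+track 3: duration 8, tempo budget 20, value 102
- track 8+track 9+track 7: duration 13, tempo budget 19, value 99
Best: 124 pts.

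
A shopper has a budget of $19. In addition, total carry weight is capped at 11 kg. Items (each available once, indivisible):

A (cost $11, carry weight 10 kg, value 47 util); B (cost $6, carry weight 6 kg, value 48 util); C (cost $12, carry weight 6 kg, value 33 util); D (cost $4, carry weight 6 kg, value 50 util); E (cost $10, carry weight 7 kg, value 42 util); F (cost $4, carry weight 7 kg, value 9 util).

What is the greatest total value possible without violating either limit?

50 util

Feasible sets respecting both limits:
- D: cost 4, carry weight 6, value 50
- B: cost 6, carry weight 6, value 48
- A: cost 11, carry weight 10, value 47
Best: 50 util.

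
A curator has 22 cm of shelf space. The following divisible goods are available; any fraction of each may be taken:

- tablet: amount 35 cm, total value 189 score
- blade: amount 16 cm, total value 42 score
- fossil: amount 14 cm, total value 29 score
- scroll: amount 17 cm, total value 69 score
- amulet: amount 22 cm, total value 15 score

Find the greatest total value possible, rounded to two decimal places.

118.80

Take in order of value per unit:
- tablet (189/35 per unit): 22 of 35 → value 22×189/35 = 118.8000, running total 118.80
Total 118.80.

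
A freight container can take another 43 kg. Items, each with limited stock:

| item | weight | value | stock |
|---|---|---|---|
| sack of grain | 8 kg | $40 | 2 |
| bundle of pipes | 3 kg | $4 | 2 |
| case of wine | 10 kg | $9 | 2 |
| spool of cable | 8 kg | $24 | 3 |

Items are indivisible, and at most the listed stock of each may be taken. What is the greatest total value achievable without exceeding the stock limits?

$156

Best selections within weight 43 and stock limits:
- 2×sack of grain + 1×bundle of pipes + 3×spool of cable: weight 43, value 156
- 2×sack of grain + 3×spool of cable: weight 40, value 152
Best: $156.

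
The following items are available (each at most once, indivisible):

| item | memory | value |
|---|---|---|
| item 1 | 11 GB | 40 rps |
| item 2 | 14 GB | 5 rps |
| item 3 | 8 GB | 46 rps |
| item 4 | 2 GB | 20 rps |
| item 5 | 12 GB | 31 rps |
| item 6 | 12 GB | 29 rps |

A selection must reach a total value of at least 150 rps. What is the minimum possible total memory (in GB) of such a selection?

Subsets with value ≥ 150, sorted by total memory:
- item 1+item 3+item 4+item 5+item 6: memory 45, value 166
- item 1+item 2+item 3+item 5+item 6: memory 57, value 151
- item 1+item 2+item 3+item 4+item 5+item 6: memory 59, value 171
Minimum memory: 45 GB.

45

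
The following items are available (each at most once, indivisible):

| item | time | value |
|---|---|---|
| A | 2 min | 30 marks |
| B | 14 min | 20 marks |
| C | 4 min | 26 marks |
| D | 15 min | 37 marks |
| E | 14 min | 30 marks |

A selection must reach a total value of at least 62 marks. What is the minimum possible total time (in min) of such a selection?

17

Subsets with value ≥ 62, sorted by total time:
- A+D: time 17, value 67
- C+D: time 19, value 63
- A+C+E: time 20, value 86
Minimum time: 17 min.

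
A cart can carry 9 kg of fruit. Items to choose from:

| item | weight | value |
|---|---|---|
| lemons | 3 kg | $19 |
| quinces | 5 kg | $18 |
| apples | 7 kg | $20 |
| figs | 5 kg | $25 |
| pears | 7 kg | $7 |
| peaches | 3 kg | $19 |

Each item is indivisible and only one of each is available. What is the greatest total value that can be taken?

Check high-value combinations within 9 kg:
- lemons+figs: weight 3+5=8, value 19+25=44
- figs+peaches: weight 5+3=8, value 25+19=44
- lemons+peaches: weight 3+3=6, value 19+19=38
- lemons+quinces: weight 3+5=8, value 19+18=37
Best: $44.

$44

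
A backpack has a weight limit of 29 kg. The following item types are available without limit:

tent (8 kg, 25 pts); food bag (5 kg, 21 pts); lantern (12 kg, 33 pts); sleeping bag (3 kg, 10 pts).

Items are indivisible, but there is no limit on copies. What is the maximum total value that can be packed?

115 pts

Best value-per-unit is food bag at 21/5; filling with it alone gives 5×21 = 105.
Optimal mix: 5×food bag + 1×sleeping bag → weight 28, value 115.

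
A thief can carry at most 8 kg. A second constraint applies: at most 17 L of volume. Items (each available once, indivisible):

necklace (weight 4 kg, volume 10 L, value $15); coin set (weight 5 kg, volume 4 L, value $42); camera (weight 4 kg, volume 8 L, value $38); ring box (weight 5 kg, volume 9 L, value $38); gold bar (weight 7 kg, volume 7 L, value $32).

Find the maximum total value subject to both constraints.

Feasible sets respecting both limits:
- coin set: weight 5, volume 4, value 42
- camera: weight 4, volume 8, value 38
- ring box: weight 5, volume 9, value 38
- gold bar: weight 7, volume 7, value 32
Best: $42.

$42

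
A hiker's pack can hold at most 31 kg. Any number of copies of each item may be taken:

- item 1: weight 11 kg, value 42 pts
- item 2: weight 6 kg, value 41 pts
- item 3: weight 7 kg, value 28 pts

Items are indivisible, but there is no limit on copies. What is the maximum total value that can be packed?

Best value-per-unit is item 2 at 41/6, and filling with it alone uses weight 5×6=30. No mix of the others beats 5×41 = 205.

205 pts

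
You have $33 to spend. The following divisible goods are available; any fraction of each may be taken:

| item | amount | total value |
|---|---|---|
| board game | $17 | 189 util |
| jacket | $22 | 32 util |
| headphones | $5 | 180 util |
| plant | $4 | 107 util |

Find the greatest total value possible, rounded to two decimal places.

486.18

Take in order of value per unit:
- headphones (180/5 per unit): all 5 → value 180, running total 180.00
- plant (107/4 per unit): all 4 → value 107, running total 287.00
- board game (189/17 per unit): all 17 → value 189, running total 476.00
- jacket (32/22 per unit): 7 of 22 → value 7×32/22 = 10.1818, running total 486.18
Total 486.18.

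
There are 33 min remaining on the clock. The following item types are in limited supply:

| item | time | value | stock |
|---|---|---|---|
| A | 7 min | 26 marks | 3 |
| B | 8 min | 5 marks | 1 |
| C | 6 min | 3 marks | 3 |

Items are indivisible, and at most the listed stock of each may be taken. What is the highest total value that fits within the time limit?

Top feasible selections:
- 3×A + 2×C: time 33, value 84
- 3×A + 1×B: time 29, value 83
- 3×A + 1×C: time 27, value 81
Best: 84 marks.

84 marks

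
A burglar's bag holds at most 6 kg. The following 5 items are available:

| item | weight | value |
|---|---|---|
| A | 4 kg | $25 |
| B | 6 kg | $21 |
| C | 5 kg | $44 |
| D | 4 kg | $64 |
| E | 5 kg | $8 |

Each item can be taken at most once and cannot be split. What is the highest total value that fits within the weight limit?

$64

Check high-value combinations within 6 kg:
- D: weight 4, value 64
- C: weight 5, value 44
- A: weight 4, value 25
- B: weight 6, value 21
Best: $64.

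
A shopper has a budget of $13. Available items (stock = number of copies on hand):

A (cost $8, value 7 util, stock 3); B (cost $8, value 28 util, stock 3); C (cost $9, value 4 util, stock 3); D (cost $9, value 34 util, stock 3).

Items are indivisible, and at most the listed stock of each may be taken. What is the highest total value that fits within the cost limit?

Top feasible selections:
- 1×D: cost 9, value 34
- 1×B: cost 8, value 28
- 1×A: cost 8, value 7
- 1×C: cost 9, value 4
Best: 34 util.

34 util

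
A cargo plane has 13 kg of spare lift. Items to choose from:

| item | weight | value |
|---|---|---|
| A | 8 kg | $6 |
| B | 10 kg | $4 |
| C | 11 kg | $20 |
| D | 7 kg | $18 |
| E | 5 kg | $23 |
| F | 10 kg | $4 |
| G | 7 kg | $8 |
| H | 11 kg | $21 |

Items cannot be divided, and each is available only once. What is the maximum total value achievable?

$41

This is a 0/1 knapsack; check combinations near the capacity.
- D+E: weight 7+5=12, value 18+23=41
- E+G: weight 5+7=12, value 23+8=31
- A+E: weight 8+5=13, value 6+23=29
Best: $41.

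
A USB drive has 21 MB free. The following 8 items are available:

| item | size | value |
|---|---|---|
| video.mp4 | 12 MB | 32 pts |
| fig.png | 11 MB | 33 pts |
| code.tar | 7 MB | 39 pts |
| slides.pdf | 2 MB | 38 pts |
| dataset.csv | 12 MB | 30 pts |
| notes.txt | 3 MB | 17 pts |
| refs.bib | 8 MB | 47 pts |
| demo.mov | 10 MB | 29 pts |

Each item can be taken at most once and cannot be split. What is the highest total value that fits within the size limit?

Check high-value combinations within 21 MB:
- code.tar+slides.pdf+notes.txt+refs.bib: size 7+2+3+8=20, value 39+38+17+47=141
- code.tar+slides.pdf+refs.bib: size 7+2+8=17, value 39+38+47=124
- fig.png+slides.pdf+refs.bib: size 11+2+8=21, value 33+38+47=118
Best: 141 pts.

141 pts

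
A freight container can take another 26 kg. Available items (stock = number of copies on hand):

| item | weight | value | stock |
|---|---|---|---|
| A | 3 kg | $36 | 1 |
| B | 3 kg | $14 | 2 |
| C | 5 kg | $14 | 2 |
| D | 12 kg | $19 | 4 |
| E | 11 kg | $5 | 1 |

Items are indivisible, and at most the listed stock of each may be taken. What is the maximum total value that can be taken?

Best selections within weight 26 and stock limits:
- 1×A + 2×B + 1×C + 1×D: weight 26, value 97
- 1×A + 2×B + 2×C: weight 19, value 92
- 1×A + 2×B + 1×D: weight 21, value 83
- 1×A + 1×B + 1×C + 1×D: weight 23, value 83
Best: $97.

$97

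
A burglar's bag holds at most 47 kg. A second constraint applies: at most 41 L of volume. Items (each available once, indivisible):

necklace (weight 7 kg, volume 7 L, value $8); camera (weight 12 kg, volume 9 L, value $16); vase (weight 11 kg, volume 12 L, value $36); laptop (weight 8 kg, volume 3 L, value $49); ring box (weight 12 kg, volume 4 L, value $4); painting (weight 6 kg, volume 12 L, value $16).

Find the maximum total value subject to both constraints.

Feasible sets respecting both limits:
- camera+vase+laptop+painting: weight 37, volume 36, value 117
- necklace+vase+laptop+ring box+painting: weight 44, volume 38, value 113
- necklace+camera+vase+laptop: weight 38, volume 31, value 109
- necklace+vase+laptop+painting: weight 32, volume 34, value 109
Best: $117.

$117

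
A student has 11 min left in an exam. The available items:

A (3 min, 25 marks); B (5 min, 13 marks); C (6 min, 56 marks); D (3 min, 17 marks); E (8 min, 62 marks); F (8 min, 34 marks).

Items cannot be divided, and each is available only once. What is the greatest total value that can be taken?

This is a 0/1 knapsack; check combinations near the capacity.
- A+E: time 3+8=11, value 25+62=87
- A+C: time 3+6=9, value 25+56=81
- D+E: time 3+8=11, value 17+62=79
Best: 87 marks.

87 marks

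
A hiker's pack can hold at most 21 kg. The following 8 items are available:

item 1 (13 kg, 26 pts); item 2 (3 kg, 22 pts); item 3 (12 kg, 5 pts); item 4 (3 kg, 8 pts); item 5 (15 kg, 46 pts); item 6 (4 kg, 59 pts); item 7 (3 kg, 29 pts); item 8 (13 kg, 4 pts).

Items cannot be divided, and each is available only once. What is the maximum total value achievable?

Check high-value combinations within 21 kg:
- item 2+item 4+item 6+item 7: weight 3+3+4+3=13, value 22+8+59+29=118
- item 1+item 6+item 7: weight 13+4+3=20, value 26+59+29=114
- item 2+item 6+item 7: weight 3+4+3=10, value 22+59+29=110
- item 1+item 2+item 6: weight 13+3+4=20, value 26+22+59=107
- item 5+item 6: weight 15+4=19, value 46+59=105
Best: 118 pts.

118 pts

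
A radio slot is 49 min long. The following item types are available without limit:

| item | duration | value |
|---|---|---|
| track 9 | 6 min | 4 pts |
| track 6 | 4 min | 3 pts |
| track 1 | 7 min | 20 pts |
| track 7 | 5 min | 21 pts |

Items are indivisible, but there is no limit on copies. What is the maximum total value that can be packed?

Best value-per-unit is track 7 at 21/5; filling with it alone gives 9×21 = 189.
Optimal mix: 1×track 6 + 9×track 7 → duration 49, value 192.

192 pts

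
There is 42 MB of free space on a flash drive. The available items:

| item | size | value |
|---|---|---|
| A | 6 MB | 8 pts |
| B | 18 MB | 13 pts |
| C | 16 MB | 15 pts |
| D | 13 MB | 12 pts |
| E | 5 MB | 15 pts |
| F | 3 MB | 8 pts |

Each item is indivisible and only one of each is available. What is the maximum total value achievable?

51 pts

Check high-value combinations within 42 MB:
- B+C+E+F: size 18+16+5+3=42, value 13+15+15+8=51
- C+D+E+F: size 16+13+5+3=37, value 15+12+15+8=50
- A+C+D+E: size 6+16+13+5=40, value 8+15+12+15=50
- B+D+E+F: size 18+13+5+3=39, value 13+12+15+8=48
- A+B+D+E: size 6+18+13+5=42, value 8+13+12+15=48
Best: 51 pts.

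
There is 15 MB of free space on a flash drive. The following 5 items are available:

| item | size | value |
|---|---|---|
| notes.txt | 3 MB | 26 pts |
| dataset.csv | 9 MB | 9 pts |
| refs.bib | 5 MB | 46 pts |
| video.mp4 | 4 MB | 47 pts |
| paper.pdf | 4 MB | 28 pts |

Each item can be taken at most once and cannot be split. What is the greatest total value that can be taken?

121 pts

Check high-value combinations within 15 MB:
- refs.bib+video.mp4+paper.pdf: size 5+4+4=13, value 46+47+28=121
- notes.txt+refs.bib+video.mp4: size 3+5+4=12, value 26+46+47=119
- notes.txt+video.mp4+paper.pdf: size 3+4+4=11, value 26+47+28=101
Best: 121 pts.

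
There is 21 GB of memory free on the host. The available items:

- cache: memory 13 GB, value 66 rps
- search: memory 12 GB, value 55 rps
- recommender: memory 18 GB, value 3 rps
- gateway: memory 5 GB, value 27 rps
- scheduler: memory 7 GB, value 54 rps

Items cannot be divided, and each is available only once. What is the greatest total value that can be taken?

Check high-value combinations within 21 GB:
- cache+scheduler: memory 13+7=20, value 66+54=120
- search+scheduler: memory 12+7=19, value 55+54=109
- cache+gateway: memory 13+5=18, value 66+27=93
Best: 120 rps.

120 rps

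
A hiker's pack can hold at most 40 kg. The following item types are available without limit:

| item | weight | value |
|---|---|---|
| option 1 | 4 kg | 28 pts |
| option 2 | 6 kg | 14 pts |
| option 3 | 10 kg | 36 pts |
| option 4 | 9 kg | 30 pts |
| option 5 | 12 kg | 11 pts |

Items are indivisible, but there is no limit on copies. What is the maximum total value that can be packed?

Best value-per-unit is option 1 at 28/4, and filling with it alone uses weight 10×4=40. No mix of the others beats 10×28 = 280.

280 pts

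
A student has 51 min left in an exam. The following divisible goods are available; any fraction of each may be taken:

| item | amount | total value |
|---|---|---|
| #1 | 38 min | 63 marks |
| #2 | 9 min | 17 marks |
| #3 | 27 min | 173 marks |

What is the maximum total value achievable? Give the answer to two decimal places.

Take in order of value per unit:
- #3 (173/27 per unit): all 27 → value 173, running total 173.00
- #2 (17/9 per unit): all 9 → value 17, running total 190.00
- #1 (63/38 per unit): 15 of 38 → value 15×63/38 = 24.8684, running total 214.87
Total 214.87.

214.87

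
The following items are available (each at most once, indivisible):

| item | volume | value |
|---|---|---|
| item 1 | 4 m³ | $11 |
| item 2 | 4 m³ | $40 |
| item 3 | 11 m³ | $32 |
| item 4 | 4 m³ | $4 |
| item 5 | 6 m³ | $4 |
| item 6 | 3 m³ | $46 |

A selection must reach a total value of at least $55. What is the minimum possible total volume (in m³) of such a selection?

Subsets with value ≥ 55, sorted by total volume:
- item 2+item 6: volume 7, value 86
- item 1+item 6: volume 7, value 57
Minimum volume: 7 m³.

7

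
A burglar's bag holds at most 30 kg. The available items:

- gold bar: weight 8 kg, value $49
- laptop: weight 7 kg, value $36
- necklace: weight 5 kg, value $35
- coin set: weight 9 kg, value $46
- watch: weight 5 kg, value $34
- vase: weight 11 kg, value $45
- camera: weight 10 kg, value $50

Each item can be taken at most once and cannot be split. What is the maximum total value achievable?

Check high-value combinations within 30 kg:
- gold bar+laptop+necklace+camera: weight 8+7+5+10=30, value 49+36+35+50=170
- gold bar+laptop+watch+camera: weight 8+7+5+10=30, value 49+36+34+50=169
- gold bar+necklace+watch+camera: weight 8+5+5+10=28, value 49+35+34+50=168
- gold bar+laptop+necklace+coin set: weight 8+7+5+9=29, value 49+36+35+46=166
- gold bar+laptop+coin set+watch: weight 8+7+9+5=29, value 49+36+46+34=165
Best: $170.

$170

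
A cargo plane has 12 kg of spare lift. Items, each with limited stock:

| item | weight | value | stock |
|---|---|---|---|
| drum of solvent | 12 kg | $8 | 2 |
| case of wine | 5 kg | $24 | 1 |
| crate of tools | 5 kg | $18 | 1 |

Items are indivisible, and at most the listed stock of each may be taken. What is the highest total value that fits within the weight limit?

$42

Top feasible selections:
- 1×case of wine + 1×crate of tools: weight 10, value 42
- 1×case of wine: weight 5, value 24
- 1×crate of tools: weight 5, value 18
- 1×drum of solvent: weight 12, value 8
Best: $42.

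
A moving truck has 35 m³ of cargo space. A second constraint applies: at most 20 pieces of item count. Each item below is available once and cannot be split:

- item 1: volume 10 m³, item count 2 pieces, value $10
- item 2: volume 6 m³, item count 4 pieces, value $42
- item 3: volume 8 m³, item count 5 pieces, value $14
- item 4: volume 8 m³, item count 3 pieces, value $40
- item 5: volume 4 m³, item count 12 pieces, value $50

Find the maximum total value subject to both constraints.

Feasible sets respecting both limits:
- item 2+item 4+item 5: volume 18, item count 19, value 132
- item 1+item 2+item 3+item 4: volume 32, item count 14, value 106
- item 3+item 4+item 5: volume 20, item count 20, value 104
Best: $132.

$132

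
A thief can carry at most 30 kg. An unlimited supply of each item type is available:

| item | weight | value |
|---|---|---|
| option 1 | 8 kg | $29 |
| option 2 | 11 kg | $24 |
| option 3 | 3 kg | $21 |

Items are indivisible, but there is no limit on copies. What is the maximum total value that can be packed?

Best value-per-unit is option 3 at 21/3, and filling with it alone uses weight 10×3=30. No mix of the others beats 10×21 = 210.

$210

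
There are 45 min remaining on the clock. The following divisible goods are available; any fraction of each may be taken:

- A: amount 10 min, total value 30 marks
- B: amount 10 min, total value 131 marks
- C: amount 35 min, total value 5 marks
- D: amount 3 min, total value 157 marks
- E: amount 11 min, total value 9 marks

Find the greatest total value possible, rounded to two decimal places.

Take in order of value per unit:
- D (157/3 per unit): all 3 → value 157, running total 157.00
- B (131/10 per unit): all 10 → value 131, running total 288.00
- A (30/10 per unit): all 10 → value 30, running total 318.00
- E (9/11 per unit): all 11 → value 9, running total 327.00
- C (5/35 per unit): 11 of 35 → value 11×5/35 = 1.5714, running total 328.57
Total 328.57.

328.57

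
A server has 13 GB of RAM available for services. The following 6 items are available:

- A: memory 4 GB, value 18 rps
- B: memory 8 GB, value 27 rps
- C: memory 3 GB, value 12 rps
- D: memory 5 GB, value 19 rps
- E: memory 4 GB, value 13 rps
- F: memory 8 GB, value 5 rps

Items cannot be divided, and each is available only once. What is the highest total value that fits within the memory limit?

50 rps

Check high-value combinations within 13 GB:
- A+D+E: memory 4+5+4=13, value 18+19+13=50
- A+C+D: memory 4+3+5=12, value 18+12+19=49
- B+D: memory 8+5=13, value 27+19=46
Best: 50 rps.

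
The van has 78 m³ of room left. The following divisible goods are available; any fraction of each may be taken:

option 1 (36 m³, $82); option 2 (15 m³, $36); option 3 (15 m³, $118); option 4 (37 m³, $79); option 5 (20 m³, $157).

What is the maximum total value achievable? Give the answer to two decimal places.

Take in order of value per unit:
- option 3 (118/15 per unit): all 15 → value 118, running total 118.00
- option 5 (157/20 per unit): all 20 → value 157, running total 275.00
- option 2 (36/15 per unit): all 15 → value 36, running total 311.00
- option 1 (82/36 per unit): 28 of 36 → value 28×82/36 = 63.7778, running total 374.78
Total 374.78.

374.78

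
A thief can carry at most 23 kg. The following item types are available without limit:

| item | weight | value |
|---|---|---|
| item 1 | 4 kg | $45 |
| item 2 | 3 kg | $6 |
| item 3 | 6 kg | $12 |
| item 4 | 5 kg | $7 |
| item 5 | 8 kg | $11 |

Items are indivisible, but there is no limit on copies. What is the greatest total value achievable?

$231

Best value-per-unit is item 1 at 45/4; filling with it alone gives 5×45 = 225.
Optimal mix: 5×item 1 + 1×item 2 → weight 23, value 231.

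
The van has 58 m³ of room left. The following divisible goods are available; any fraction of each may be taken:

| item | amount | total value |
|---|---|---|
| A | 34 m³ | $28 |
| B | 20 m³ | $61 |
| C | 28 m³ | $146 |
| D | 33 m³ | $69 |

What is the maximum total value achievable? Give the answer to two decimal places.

Take in order of value per unit:
- C (146/28 per unit): all 28 → value 146, running total 146.00
- B (61/20 per unit): all 20 → value 61, running total 207.00
- D (69/33 per unit): 10 of 33 → value 10×69/33 = 20.9091, running total 227.91
Total 227.91.

227.91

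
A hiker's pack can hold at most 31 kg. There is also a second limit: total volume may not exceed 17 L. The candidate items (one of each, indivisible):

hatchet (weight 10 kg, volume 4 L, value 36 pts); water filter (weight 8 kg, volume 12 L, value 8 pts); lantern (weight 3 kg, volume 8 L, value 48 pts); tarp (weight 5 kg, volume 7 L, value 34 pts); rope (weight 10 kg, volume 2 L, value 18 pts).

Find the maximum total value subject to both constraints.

102 pts

Feasible sets respecting both limits:
- hatchet+lantern+rope: weight 23, volume 14, value 102
- lantern+tarp+rope: weight 18, volume 17, value 100
- hatchet+tarp+rope: weight 25, volume 13, value 88
Best: 102 pts.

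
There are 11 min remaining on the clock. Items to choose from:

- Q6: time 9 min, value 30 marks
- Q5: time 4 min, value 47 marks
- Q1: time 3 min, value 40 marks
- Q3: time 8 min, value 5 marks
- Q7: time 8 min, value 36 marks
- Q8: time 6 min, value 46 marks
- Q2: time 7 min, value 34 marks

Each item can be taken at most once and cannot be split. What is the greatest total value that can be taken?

93 marks

Check high-value combinations within 11 min:
- Q5+Q8: time 4+6=10, value 47+46=93
- Q5+Q1: time 4+3=7, value 47+40=87
- Q1+Q8: time 3+6=9, value 40+46=86
- Q5+Q2: time 4+7=11, value 47+34=81
- Q1+Q7: time 3+8=11, value 40+36=76
Best: 93 marks.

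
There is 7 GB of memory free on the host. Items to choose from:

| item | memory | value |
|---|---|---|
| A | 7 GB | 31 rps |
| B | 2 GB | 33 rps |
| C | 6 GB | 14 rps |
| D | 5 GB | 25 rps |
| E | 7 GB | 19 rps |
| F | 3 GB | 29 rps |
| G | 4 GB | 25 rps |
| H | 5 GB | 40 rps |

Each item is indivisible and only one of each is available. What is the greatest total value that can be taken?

Check high-value combinations within 7 GB:
- B+H: memory 2+5=7, value 33+40=73
- B+F: memory 2+3=5, value 33+29=62
- B+G: memory 2+4=6, value 33+25=58
Best: 73 rps.

73 rps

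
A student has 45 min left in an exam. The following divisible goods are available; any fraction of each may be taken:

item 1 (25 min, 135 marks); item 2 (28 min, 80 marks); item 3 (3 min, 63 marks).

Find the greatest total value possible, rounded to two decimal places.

246.57

Take in order of value per unit:
- item 3 (63/3 per unit): all 3 → value 63, running total 63.00
- item 1 (135/25 per unit): all 25 → value 135, running total 198.00
- item 2 (80/28 per unit): 17 of 28 → value 17×80/28 = 48.5714, running total 246.57
Total 246.57.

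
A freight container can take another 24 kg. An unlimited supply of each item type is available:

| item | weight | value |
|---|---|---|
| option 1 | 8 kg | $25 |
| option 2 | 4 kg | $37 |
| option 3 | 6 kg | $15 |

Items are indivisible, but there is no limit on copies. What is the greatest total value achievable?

$222

Best value-per-unit is option 2 at 37/4, and filling with it alone uses weight 6×4=24. No mix of the others beats 6×37 = 222.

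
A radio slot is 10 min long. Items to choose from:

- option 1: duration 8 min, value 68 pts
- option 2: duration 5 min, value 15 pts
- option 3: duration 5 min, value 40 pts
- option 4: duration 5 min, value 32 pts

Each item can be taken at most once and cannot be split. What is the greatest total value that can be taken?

72 pts

Check high-value combinations within 10 min:
- option 3+option 4: duration 5+5=10, value 40+32=72
- option 1: duration 8, value 68
- option 2+option 3: duration 5+5=10, value 15+40=55
Best: 72 pts.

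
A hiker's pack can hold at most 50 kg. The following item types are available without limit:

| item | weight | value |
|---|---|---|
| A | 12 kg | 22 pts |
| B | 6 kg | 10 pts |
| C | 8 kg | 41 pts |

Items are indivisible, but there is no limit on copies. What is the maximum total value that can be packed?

Best value-per-unit is C at 41/8, and filling with it alone uses weight 6×8=48. No mix of the others beats 6×41 = 246.

246 pts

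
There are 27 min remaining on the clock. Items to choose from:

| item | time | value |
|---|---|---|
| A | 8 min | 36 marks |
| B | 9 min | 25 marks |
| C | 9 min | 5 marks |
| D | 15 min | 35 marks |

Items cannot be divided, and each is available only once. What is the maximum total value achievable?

Check high-value combinations within 27 min:
- A+D: time 8+15=23, value 36+35=71
- A+B+C: time 8+9+9=26, value 36+25+5=66
- A+B: time 8+9=17, value 36+25=61
Best: 71 marks.

71 marks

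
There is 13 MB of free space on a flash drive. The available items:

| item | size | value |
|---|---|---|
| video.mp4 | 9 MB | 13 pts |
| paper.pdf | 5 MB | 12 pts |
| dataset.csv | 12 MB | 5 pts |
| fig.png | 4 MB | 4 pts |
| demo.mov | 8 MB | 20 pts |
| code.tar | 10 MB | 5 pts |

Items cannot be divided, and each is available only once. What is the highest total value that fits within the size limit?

32 pts

Check high-value combinations within 13 MB:
- paper.pdf+demo.mov: size 5+8=13, value 12+20=32
- fig.png+demo.mov: size 4+8=12, value 4+20=24
- demo.mov: size 8, value 20
- video.mp4+fig.png: size 9+4=13, value 13+4=17
- paper.pdf+fig.png: size 5+4=9, value 12+4=16
Best: 32 pts.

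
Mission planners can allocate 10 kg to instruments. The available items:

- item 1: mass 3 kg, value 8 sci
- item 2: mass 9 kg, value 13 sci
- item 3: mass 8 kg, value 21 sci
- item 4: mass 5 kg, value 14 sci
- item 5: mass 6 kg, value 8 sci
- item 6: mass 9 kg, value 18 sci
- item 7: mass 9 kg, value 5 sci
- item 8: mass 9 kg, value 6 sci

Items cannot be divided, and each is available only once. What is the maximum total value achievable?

Check high-value combinations within 10 kg:
- item 1+item 4: mass 3+5=8, value 8+14=22
- item 3: mass 8, value 21
- item 6: mass 9, value 18
Best: 22 sci.

22 sci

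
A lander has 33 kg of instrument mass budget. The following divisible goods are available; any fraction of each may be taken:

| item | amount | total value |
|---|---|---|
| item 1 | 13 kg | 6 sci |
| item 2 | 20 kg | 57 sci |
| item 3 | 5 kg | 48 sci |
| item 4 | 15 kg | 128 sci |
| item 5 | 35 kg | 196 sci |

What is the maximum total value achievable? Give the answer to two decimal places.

Take in order of value per unit:
- item 3 (48/5 per unit): all 5 → value 48, running total 48.00
- item 4 (128/15 per unit): all 15 → value 128, running total 176.00
- item 5 (196/35 per unit): 13 of 35 → value 13×196/35 = 72.8000, running total 248.80
Total 248.80.

248.80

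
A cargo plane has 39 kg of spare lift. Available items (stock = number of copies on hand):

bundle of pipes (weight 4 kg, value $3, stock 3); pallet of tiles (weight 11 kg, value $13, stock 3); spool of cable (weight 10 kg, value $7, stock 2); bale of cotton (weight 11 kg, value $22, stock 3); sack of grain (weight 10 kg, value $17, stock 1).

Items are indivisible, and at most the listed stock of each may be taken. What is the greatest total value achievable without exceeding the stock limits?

Best selections within weight 39 and stock limits:
- 1×bundle of pipes + 3×bale of cotton: weight 37, value 69
- 3×bale of cotton: weight 33, value 66
- 1×bundle of pipes + 2×bale of cotton + 1×sack of grain: weight 36, value 64
- 2×bale of cotton + 1×sack of grain: weight 32, value 61
Best: $69.

$69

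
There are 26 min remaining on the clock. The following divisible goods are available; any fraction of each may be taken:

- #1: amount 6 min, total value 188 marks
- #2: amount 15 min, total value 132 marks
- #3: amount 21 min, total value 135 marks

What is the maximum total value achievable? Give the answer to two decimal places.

352.14

Take in order of value per unit:
- #1 (188/6 per unit): all 6 → value 188, running total 188.00
- #2 (132/15 per unit): all 15 → value 132, running total 320.00
- #3 (135/21 per unit): 5 of 21 → value 5×135/21 = 32.1429, running total 352.14
Total 352.14.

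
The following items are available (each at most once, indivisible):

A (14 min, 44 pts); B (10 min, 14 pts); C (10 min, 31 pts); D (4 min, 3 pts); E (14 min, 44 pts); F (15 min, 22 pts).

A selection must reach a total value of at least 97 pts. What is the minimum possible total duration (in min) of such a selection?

38

Subsets with value ≥ 97, sorted by total duration:
- A+C+E: duration 38, value 119
- A+B+E: duration 38, value 102
Minimum duration: 38 min.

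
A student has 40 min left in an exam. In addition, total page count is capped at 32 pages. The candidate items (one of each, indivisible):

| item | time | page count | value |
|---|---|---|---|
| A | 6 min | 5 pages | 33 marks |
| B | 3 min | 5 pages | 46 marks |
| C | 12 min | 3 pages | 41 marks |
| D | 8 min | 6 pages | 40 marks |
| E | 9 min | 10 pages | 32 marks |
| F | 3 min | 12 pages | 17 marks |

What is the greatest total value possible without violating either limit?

192 marks

Feasible sets respecting both limits:
- A+B+C+D+E: time 38, page count 29, value 192
- A+B+C+D+F: time 32, page count 31, value 177
- A+B+C+D: time 29, page count 19, value 160
Best: 192 marks.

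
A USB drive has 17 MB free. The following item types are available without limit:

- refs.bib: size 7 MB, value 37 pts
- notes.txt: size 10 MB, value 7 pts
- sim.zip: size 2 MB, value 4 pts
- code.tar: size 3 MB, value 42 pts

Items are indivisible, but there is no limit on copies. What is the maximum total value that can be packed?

214 pts

Best value-per-unit is code.tar at 42/3; filling with it alone gives 5×42 = 210.
Optimal mix: 1×sim.zip + 5×code.tar → size 17, value 214.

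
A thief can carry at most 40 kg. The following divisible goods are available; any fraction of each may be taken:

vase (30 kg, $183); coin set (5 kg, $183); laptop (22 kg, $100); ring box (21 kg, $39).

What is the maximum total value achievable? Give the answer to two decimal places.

388.73

Take in order of value per unit:
- coin set (183/5 per unit): all 5 → value 183, running total 183.00
- vase (183/30 per unit): all 30 → value 183, running total 366.00
- laptop (100/22 per unit): 5 of 22 → value 5×100/22 = 22.7273, running total 388.73
Total 388.73.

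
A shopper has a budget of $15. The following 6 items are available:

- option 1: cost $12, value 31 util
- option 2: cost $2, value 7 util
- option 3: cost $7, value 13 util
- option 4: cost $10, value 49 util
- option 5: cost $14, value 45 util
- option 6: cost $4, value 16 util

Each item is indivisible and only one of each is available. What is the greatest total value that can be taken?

Check high-value combinations within $15:
- option 4+option 6: cost 10+4=14, value 49+16=65
- option 2+option 4: cost 2+10=12, value 7+49=56
- option 4: cost 10, value 49
- option 5: cost 14, value 45
Best: 65 util.

65 util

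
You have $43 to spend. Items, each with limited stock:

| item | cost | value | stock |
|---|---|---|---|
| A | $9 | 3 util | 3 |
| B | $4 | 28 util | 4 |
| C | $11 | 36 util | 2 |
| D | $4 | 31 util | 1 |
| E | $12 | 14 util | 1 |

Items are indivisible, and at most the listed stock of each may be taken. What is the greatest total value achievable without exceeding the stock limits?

Top feasible selections:
- 4×B + 2×C + 1×D: cost 42, value 215
- 4×B + 1×C + 1×D + 1×E: cost 43, value 193
- 3×B + 2×C + 1×D: cost 38, value 187
Best: 215 util.

215 util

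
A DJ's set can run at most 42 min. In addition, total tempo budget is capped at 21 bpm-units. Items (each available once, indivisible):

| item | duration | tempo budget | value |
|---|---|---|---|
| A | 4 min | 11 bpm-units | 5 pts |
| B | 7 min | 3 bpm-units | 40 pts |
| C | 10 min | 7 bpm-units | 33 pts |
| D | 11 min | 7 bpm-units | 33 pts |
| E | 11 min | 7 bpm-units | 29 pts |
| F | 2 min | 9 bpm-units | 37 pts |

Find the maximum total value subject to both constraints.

Feasible sets respecting both limits:
- B+C+F: duration 19, tempo budget 19, value 110
- B+D+F: duration 20, tempo budget 19, value 110
- B+C+D: duration 28, tempo budget 17, value 106
Best: 110 pts.

110 pts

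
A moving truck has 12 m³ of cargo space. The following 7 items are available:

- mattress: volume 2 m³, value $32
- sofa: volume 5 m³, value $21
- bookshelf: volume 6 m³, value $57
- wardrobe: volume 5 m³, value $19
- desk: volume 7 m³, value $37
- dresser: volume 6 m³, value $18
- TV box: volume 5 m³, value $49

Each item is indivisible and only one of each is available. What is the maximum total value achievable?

Check high-value combinations within 12 m³:
- bookshelf+TV box: volume 6+5=11, value 57+49=106
- mattress+sofa+TV box: volume 2+5+5=12, value 32+21+49=102
- mattress+wardrobe+TV box: volume 2+5+5=12, value 32+19+49=100
- mattress+bookshelf: volume 2+6=8, value 32+57=89
- desk+TV box: volume 7+5=12, value 37+49=86
Best: $106.

$106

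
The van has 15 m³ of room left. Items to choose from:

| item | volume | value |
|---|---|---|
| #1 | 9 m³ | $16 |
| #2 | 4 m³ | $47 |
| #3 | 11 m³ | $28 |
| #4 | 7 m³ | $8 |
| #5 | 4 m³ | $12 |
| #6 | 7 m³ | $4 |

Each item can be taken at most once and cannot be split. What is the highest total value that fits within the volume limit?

$75

Check high-value combinations within 15 m³:
- #2+#3: volume 4+11=15, value 47+28=75
- #2+#4+#5: volume 4+7+4=15, value 47+8+12=67
- #1+#2: volume 9+4=13, value 16+47=63
- #2+#5+#6: volume 4+4+7=15, value 47+12+4=63
- #2+#5: volume 4+4=8, value 47+12=59
Best: $75.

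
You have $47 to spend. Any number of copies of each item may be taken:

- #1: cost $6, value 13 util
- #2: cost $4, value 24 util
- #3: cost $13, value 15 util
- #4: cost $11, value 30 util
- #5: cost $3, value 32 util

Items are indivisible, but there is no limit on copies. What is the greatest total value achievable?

480 util

Best value-per-unit is #5 at 32/3, and filling with it alone uses cost 15×3=45. No mix of the others beats 15×32 = 480.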